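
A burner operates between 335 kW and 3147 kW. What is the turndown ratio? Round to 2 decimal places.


TDR = Q_max / Q_min
TDR = 3147 / 335 = 9.39


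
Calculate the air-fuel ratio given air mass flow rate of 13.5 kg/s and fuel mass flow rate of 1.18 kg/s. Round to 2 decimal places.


AFR = m_air / m_fuel
AFR = 13.5 / 1.18 = 11.44


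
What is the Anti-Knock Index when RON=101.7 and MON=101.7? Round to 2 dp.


AKI = (RON + MON) / 2
AKI = (101.7 + 101.7) / 2
AKI = 203.4 / 2 = 101.70


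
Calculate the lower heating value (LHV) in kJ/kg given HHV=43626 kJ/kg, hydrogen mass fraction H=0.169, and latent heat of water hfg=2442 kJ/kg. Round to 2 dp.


LHV = HHV - hfg * 9 * H
Water correction = 2442 * 9 * 0.169 = 3714.282 kJ/kg
LHV = 43626 - 3714.282 = 39911.72 kJ/kg


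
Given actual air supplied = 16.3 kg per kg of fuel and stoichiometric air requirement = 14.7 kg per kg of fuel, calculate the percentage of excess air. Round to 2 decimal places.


Excess air = actual - stoichiometric = 16.3 - 14.7 = 1.60 kg/kg fuel
Excess air % = (excess / stoich) * 100 = (1.60 / 14.7) * 100 = 10.88%


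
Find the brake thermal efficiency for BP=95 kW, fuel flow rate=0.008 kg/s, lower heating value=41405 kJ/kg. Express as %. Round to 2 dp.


eta_BTE = (BP / (mf * LHV)) * 100
Denominator = 0.008 * 41405 = 331.2400 kW
eta_BTE = (95 / 331.2400) * 100 = 28.68%


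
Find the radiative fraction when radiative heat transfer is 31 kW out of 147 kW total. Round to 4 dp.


f_rad = Q_rad / Q_total
f_rad = 31 / 147 = 0.2109


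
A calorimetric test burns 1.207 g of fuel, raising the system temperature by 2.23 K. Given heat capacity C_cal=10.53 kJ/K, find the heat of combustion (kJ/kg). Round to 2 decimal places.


Hc = C_cal * delta_T / m_fuel
Q_released = 10.53 * 2.23 = 23.4819 kJ
m_fuel = 1.207 g = 1.207/1000 kg = 0.001207 kg
Hc = 23.4819 / 0.001207 = 19454.76 kJ/kg


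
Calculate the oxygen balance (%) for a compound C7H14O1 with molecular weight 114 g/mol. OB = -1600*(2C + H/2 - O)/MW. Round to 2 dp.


OB = -1600 * (2C + H/2 - O) / MW
Inner = 2*7 + 14/2 - 1 = 20.00
OB = -1600 * 20.00 / 114 = -280.70%


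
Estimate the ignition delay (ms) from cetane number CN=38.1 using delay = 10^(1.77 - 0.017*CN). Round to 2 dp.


delay = 10^(1.77 - 0.017*CN)
Exponent = 1.77 - 0.017*38.1 = 1.1223
delay = 10^1.1223 = 13.25 ms


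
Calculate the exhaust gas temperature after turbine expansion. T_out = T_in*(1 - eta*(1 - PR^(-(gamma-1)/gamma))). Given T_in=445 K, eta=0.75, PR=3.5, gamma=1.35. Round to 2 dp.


T_out = T_in * (1 - eta * (1 - PR^(-(gamma-1)/gamma)))
Exponent = -(1.35-1)/1.35 = -0.25925926
PR^exp = 3.5^(-0.25925926) = 0.72267881
Factor = 1 - 0.75*(1 - 0.72267881) = 0.79200911
T_out = 445 * 0.79200911 = 352.44 K


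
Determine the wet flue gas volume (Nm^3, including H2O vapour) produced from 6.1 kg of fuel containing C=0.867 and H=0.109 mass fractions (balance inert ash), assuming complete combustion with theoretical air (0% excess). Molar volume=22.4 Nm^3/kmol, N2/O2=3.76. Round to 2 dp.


Per kg fuel: CO2 = (C/12 kmol)*22.4 = (0.867/12)*22.4 = 1.61840 Nm^3
Per kg fuel: H2O = (H/2 kmol)*22.4 = (0.109/2)*22.4 = 1.22080 Nm^3
O2 needed per kg fuel = C/12 + H/4 = 0.867/12 + 0.109/4 = 0.09950000 kmol
Per kg fuel: N2 = O2*3.76*22.4 = 0.09950000*3.76*22.4 = 8.38029 Nm^3
Total per kg = 1.61840 + 1.22080 + 8.38029 = 11.21949 Nm^3
Total = 11.21949 * 6.1 = 68.44 Nm^3


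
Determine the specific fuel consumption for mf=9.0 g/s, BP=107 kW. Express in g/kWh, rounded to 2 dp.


SFC = (mf / BP) * 3600
Rate = 9.0 / 107 = 0.084112 g/(s*kW)
SFC = 0.084112 * 3600 = 302.80 g/kWh


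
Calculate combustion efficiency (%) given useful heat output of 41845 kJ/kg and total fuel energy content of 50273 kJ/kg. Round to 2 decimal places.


Efficiency = (Q_useful / Q_fuel) * 100
Efficiency = (41845 / 50273) * 100
Efficiency = 0.8324 * 100 = 83.24%


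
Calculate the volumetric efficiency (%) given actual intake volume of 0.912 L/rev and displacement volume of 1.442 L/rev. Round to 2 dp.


eta_v = (V_actual / V_disp) * 100
Ratio = 0.912 / 1.442 = 0.6325
eta_v = 0.6325 * 100 = 63.25%


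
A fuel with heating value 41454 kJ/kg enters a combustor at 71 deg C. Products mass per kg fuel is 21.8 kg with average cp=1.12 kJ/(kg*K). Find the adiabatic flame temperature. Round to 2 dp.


T_ad = T_in + Hc / (m_p * cp)
Denominator = 21.8 * 1.12 = 24.4160
Temperature rise = 41454 / 24.4160 = 1697.82 K
T_ad = 71 + 1697.82 = 1768.82 deg C


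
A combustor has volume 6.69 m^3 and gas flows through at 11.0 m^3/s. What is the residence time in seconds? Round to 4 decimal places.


tau = V / Q_flow
tau = 6.69 / 11.0 = 0.6082 s


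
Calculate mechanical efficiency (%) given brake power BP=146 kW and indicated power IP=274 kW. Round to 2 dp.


eta_mech = (BP / IP) * 100
Ratio = 146 / 274 = 0.5328
eta_mech = 0.5328 * 100 = 53.28%


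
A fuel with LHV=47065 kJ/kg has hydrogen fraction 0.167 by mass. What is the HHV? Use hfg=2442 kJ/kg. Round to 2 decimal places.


HHV = LHV + hfg * 9 * H
Water addition = 2442 * 9 * 0.167 = 3670.326 kJ/kg
HHV = 47065 + 3670.326 = 50735.33 kJ/kg


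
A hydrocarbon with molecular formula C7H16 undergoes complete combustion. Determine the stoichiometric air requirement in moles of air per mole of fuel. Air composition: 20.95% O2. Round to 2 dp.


Balanced combustion: C7H16 + 11 O2 -> 7 CO2 + 8 H2O
O2 needed = C + H/4 = 7 + 16/4 = 11.00 moles
Air moles = O2 / 0.2095 = 11.00 / 0.2095 = 52.51 moles air


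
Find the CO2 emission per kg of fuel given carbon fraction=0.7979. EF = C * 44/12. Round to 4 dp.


EF = C_frac * (M_CO2 / M_C)
EF = 0.7979 * (44/12)
EF = 0.7979 * 3.666667 = 2.9256 kg_CO2/kg_fuel


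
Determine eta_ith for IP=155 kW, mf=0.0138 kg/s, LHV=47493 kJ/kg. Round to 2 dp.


eta_ith = (IP / (mf * LHV)) * 100
Denominator = 0.0138 * 47493 = 655.4034 kW
eta_ith = (155 / 655.4034) * 100 = 23.65%


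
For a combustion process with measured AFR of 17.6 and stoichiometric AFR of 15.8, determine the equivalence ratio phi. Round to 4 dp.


phi = AFR_stoich / AFR_actual
phi = 15.8 / 17.6 = 0.8977


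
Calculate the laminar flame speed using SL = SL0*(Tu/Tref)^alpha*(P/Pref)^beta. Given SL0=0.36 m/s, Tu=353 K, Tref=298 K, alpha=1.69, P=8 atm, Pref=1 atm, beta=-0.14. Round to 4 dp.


SL = SL0 * (Tu/Tref)^alpha * (P/Pref)^beta
T ratio = 353/298 = 1.18456376
(T ratio)^alpha = 1.18456376^1.69 = 1.331416
(P/Pref)^beta = 8^(-0.14) = 0.747425
SL = 0.36 * 1.331416 * 0.747425 = 0.3582 m/s


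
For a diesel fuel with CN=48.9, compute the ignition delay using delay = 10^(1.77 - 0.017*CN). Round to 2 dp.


delay = 10^(1.77 - 0.017*CN)
Exponent = 1.77 - 0.017*48.9 = 0.9387
delay = 10^0.9387 = 8.68 ms


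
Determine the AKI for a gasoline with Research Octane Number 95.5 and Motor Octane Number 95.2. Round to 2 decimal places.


AKI = (RON + MON) / 2
AKI = (95.5 + 95.2) / 2
AKI = 190.7 / 2 = 95.35


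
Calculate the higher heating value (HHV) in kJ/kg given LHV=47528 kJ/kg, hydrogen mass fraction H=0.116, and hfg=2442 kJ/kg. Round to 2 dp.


HHV = LHV + hfg * 9 * H
Water addition = 2442 * 9 * 0.116 = 2549.448 kJ/kg
HHV = 47528 + 2549.448 = 50077.45 kJ/kg


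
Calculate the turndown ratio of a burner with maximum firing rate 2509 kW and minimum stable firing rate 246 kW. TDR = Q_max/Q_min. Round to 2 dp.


TDR = Q_max / Q_min
TDR = 2509 / 246 = 10.20


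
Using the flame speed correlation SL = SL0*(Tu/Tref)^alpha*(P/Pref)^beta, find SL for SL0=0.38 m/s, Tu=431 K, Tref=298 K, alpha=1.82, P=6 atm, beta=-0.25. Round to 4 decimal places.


SL = SL0 * (Tu/Tref)^alpha * (P/Pref)^beta
T ratio = 431/298 = 1.44630872
(T ratio)^alpha = 1.44630872^1.82 = 1.957379
(P/Pref)^beta = 6^(-0.25) = 0.638943
SL = 0.38 * 1.957379 * 0.638943 = 0.4752 m/s


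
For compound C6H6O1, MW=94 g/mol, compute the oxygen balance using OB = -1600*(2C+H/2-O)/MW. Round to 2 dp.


OB = -1600 * (2C + H/2 - O) / MW
Inner = 2*6 + 6/2 - 1 = 14.00
OB = -1600 * 14.00 / 94 = -238.30%


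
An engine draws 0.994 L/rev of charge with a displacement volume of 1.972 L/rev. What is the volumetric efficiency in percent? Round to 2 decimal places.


eta_v = (V_actual / V_disp) * 100
Ratio = 0.994 / 1.972 = 0.5041
eta_v = 0.5041 * 100 = 50.41%


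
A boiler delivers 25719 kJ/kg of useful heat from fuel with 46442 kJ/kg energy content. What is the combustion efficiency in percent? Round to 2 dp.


Efficiency = (Q_useful / Q_fuel) * 100
Efficiency = (25719 / 46442) * 100
Efficiency = 0.5538 * 100 = 55.38%


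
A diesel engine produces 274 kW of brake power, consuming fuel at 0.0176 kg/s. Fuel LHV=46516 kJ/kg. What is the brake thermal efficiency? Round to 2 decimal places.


eta_BTE = (BP / (mf * LHV)) * 100
Denominator = 0.0176 * 46516 = 818.6816 kW
eta_BTE = (274 / 818.6816) * 100 = 33.47%


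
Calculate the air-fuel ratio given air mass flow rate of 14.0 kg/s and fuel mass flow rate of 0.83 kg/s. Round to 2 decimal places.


AFR = m_air / m_fuel
AFR = 14.0 / 0.83 = 16.87


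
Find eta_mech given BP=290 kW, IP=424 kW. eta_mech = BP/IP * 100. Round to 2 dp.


eta_mech = (BP / IP) * 100
Ratio = 290 / 424 = 0.6840
eta_mech = 0.6840 * 100 = 68.40%


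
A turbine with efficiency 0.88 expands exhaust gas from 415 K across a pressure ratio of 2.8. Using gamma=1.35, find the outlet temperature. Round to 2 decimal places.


T_out = T_in * (1 - eta * (1 - PR^(-(gamma-1)/gamma)))
Exponent = -(1.35-1)/1.35 = -0.25925926
PR^exp = 2.8^(-0.25925926) = 0.76572026
Factor = 1 - 0.88*(1 - 0.76572026) = 0.79383383
T_out = 415 * 0.79383383 = 329.44 K


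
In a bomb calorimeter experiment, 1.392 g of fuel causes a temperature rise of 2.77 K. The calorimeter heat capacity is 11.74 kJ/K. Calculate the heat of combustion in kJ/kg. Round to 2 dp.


Hc = C_cal * delta_T / m_fuel
Q_released = 11.74 * 2.77 = 32.5198 kJ
m_fuel = 1.392 g = 1.392/1000 kg = 0.001392 kg
Hc = 32.5198 / 0.001392 = 23361.93 kJ/kg


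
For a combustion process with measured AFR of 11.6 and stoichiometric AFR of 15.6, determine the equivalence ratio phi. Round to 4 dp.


phi = AFR_stoich / AFR_actual
phi = 15.6 / 11.6 = 1.3448


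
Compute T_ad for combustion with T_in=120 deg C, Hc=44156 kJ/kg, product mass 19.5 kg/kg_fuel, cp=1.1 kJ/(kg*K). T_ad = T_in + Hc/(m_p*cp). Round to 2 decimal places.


T_ad = T_in + Hc / (m_p * cp)
Denominator = 19.5 * 1.1 = 21.4500
Temperature rise = 44156 / 21.4500 = 2058.55 K
T_ad = 120 + 2058.55 = 2178.55 deg C


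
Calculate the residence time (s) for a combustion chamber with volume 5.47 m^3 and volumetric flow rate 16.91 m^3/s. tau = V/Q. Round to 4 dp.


tau = V / Q_flow
tau = 5.47 / 16.91 = 0.3235 s


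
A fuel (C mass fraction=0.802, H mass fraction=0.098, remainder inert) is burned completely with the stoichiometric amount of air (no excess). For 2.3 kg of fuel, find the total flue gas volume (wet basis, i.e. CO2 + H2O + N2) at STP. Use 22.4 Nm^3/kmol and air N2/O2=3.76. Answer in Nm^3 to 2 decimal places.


Per kg fuel: CO2 = (C/12 kmol)*22.4 = (0.802/12)*22.4 = 1.49707 Nm^3
Per kg fuel: H2O = (H/2 kmol)*22.4 = (0.098/2)*22.4 = 1.09760 Nm^3
O2 needed per kg fuel = C/12 + H/4 = 0.802/12 + 0.098/4 = 0.09133333 kmol
Per kg fuel: N2 = O2*3.76*22.4 = 0.09133333*3.76*22.4 = 7.69246 Nm^3
Total per kg = 1.49707 + 1.09760 + 7.69246 = 10.28713 Nm^3
Total = 10.28713 * 2.3 = 23.66 Nm^3


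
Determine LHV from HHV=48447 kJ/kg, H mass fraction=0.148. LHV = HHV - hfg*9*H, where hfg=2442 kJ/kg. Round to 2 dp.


LHV = HHV - hfg * 9 * H
Water correction = 2442 * 9 * 0.148 = 3252.744 kJ/kg
LHV = 48447 - 3252.744 = 45194.26 kJ/kg


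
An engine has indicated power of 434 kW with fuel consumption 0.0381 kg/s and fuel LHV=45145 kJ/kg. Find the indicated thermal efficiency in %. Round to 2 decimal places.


eta_ith = (IP / (mf * LHV)) * 100
Denominator = 0.0381 * 45145 = 1720.0245 kW
eta_ith = (434 / 1720.0245) * 100 = 25.23%


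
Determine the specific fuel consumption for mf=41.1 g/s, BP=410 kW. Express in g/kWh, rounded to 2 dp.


SFC = (mf / BP) * 3600
Rate = 41.1 / 410 = 0.100244 g/(s*kW)
SFC = 0.100244 * 3600 = 360.88 g/kWh


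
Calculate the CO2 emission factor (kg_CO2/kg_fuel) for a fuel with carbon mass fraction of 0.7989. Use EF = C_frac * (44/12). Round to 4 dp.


EF = C_frac * (M_CO2 / M_C)
EF = 0.7989 * (44/12)
EF = 0.7989 * 3.666667 = 2.9293 kg_CO2/kg_fuel


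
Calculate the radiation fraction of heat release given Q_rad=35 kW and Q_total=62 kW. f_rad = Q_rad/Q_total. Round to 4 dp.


f_rad = Q_rad / Q_total
f_rad = 35 / 62 = 0.5645


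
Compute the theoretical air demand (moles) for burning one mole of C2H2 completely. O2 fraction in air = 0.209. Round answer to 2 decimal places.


Balanced combustion: C2H2 + 2.5 O2 -> 2 CO2 + 1 H2O
O2 needed = C + H/4 = 2 + 2/4 = 2.50 moles
Air moles = O2 / 0.209 = 2.50 / 0.209 = 11.96 moles air


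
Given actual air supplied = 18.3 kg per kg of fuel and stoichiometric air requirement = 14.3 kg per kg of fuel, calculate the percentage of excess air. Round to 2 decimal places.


Excess air = actual - stoichiometric = 18.3 - 14.3 = 4.00 kg/kg fuel
Excess air % = (excess / stoich) * 100 = (4.00 / 14.3) * 100 = 27.97%


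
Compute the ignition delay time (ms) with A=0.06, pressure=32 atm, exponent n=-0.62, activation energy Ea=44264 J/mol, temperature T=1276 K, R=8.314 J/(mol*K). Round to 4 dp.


tau = A * P^n * exp(Ea/(R*T))
P^n = 32^(-0.62) = 0.11662912
Ea/(R*T) = 44264/(8.314*1276) = 4.172439
exp(Ea/(R*T)) = 64.873465
tau = 0.06 * 0.11662912 * 64.873465 = 0.4540 ms


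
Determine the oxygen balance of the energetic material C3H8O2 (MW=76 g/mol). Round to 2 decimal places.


OB = -1600 * (2C + H/2 - O) / MW
Inner = 2*3 + 8/2 - 2 = 8.00
OB = -1600 * 8.00 / 76 = -168.42%


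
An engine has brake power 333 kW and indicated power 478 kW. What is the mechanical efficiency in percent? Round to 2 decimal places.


eta_mech = (BP / IP) * 100
Ratio = 333 / 478 = 0.6967
eta_mech = 0.6967 * 100 = 69.67%


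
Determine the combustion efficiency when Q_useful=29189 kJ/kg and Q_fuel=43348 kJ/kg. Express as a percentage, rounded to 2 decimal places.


Efficiency = (Q_useful / Q_fuel) * 100
Efficiency = (29189 / 43348) * 100
Efficiency = 0.6734 * 100 = 67.34%


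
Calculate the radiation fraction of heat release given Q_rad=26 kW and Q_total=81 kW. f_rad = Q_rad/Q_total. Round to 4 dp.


f_rad = Q_rad / Q_total
f_rad = 26 / 81 = 0.3210


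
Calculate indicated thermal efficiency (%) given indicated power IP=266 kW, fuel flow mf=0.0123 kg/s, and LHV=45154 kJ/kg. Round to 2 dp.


eta_ith = (IP / (mf * LHV)) * 100
Denominator = 0.0123 * 45154 = 555.3942 kW
eta_ith = (266 / 555.3942) * 100 = 47.89%


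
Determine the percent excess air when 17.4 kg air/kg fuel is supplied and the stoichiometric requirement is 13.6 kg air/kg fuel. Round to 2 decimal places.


Excess air = actual - stoichiometric = 17.4 - 13.6 = 3.80 kg/kg fuel
Excess air % = (excess / stoich) * 100 = (3.80 / 13.6) * 100 = 27.94%


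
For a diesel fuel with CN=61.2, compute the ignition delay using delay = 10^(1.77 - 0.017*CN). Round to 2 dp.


delay = 10^(1.77 - 0.017*CN)
Exponent = 1.77 - 0.017*61.2 = 0.7296
delay = 10^0.7296 = 5.37 ms


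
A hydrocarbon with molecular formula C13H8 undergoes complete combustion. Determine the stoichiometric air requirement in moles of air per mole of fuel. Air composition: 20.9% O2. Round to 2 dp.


Balanced combustion: C13H8 + 15 O2 -> 13 CO2 + 4 H2O
O2 needed = C + H/4 = 13 + 8/4 = 15.00 moles
Air moles = O2 / 0.209 = 15.00 / 0.209 = 71.77 moles air


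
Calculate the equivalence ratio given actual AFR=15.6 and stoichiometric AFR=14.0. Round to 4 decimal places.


phi = AFR_stoich / AFR_actual
phi = 14.0 / 15.6 = 0.8974


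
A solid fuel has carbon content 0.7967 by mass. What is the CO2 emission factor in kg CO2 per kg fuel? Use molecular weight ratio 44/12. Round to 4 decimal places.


EF = C_frac * (M_CO2 / M_C)
EF = 0.7967 * (44/12)
EF = 0.7967 * 3.666667 = 2.9212 kg_CO2/kg_fuel


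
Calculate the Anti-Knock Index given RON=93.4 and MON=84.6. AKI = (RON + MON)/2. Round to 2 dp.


AKI = (RON + MON) / 2
AKI = (93.4 + 84.6) / 2
AKI = 178.0 / 2 = 89.00


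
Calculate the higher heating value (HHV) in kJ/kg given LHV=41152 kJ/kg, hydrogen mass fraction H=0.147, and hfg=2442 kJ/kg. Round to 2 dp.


HHV = LHV + hfg * 9 * H
Water addition = 2442 * 9 * 0.147 = 3230.766 kJ/kg
HHV = 41152 + 3230.766 = 44382.77 kJ/kg


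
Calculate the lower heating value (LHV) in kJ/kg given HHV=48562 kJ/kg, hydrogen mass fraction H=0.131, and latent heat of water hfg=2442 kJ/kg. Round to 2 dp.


LHV = HHV - hfg * 9 * H
Water correction = 2442 * 9 * 0.131 = 2879.118 kJ/kg
LHV = 48562 - 2879.118 = 45682.88 kJ/kg


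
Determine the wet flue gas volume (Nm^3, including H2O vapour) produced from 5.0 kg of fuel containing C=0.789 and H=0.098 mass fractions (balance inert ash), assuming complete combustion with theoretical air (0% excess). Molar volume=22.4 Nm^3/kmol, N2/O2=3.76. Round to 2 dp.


Per kg fuel: CO2 = (C/12 kmol)*22.4 = (0.789/12)*22.4 = 1.47280 Nm^3
Per kg fuel: H2O = (H/2 kmol)*22.4 = (0.098/2)*22.4 = 1.09760 Nm^3
O2 needed per kg fuel = C/12 + H/4 = 0.789/12 + 0.098/4 = 0.09025000 kmol
Per kg fuel: N2 = O2*3.76*22.4 = 0.09025000*3.76*22.4 = 7.60122 Nm^3
Total per kg = 1.47280 + 1.09760 + 7.60122 = 10.17162 Nm^3
Total = 10.17162 * 5.0 = 50.86 Nm^3


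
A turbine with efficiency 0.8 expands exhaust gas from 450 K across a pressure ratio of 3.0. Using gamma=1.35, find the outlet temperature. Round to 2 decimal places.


T_out = T_in * (1 - eta * (1 - PR^(-(gamma-1)/gamma)))
Exponent = -(1.35-1)/1.35 = -0.25925926
PR^exp = 3.0^(-0.25925926) = 0.75214556
Factor = 1 - 0.8*(1 - 0.75214556) = 0.80171645
T_out = 450 * 0.80171645 = 360.77 K


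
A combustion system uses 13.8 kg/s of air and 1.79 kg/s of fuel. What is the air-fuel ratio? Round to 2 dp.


AFR = m_air / m_fuel
AFR = 13.8 / 1.79 = 7.71


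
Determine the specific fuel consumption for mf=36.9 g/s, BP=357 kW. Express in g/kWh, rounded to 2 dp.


SFC = (mf / BP) * 3600
Rate = 36.9 / 357 = 0.103361 g/(s*kW)
SFC = 0.103361 * 3600 = 372.10 g/kWh


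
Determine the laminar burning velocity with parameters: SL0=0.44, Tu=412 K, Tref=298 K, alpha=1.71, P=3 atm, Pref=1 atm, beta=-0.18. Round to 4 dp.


SL = SL0 * (Tu/Tref)^alpha * (P/Pref)^beta
T ratio = 412/298 = 1.38255034
(T ratio)^alpha = 1.38255034^1.71 = 1.740061
(P/Pref)^beta = 3^(-0.18) = 0.820575
SL = 0.44 * 1.740061 * 0.820575 = 0.6283 m/s


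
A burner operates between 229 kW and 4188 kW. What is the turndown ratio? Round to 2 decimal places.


TDR = Q_max / Q_min
TDR = 4188 / 229 = 18.29


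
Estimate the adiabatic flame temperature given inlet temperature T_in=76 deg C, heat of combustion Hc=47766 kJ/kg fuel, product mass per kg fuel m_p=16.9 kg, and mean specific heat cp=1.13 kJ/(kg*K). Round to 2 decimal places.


T_ad = T_in + Hc / (m_p * cp)
Denominator = 16.9 * 1.13 = 19.0970
Temperature rise = 47766 / 19.0970 = 2501.23 K
T_ad = 76 + 2501.23 = 2577.23 deg C


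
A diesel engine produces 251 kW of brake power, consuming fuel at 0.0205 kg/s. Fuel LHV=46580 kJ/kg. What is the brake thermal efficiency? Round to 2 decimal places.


eta_BTE = (BP / (mf * LHV)) * 100
Denominator = 0.0205 * 46580 = 954.8900 kW
eta_BTE = (251 / 954.8900) * 100 = 26.29%


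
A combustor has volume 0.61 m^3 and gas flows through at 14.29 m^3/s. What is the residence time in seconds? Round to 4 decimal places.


tau = V / Q_flow
tau = 0.61 / 14.29 = 0.0427 s


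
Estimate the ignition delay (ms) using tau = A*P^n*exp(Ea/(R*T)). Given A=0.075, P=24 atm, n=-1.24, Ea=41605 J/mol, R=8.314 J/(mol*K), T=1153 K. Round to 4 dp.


tau = A * P^n * exp(Ea/(R*T))
P^n = 24^(-1.24) = 0.01943292
Ea/(R*T) = 41605/(8.314*1153) = 4.340165
exp(Ea/(R*T)) = 76.720165
tau = 0.075 * 0.01943292 * 76.720165 = 0.1118 ms


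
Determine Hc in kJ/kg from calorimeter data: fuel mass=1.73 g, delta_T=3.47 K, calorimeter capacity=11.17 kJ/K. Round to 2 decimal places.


Hc = C_cal * delta_T / m_fuel
Q_released = 11.17 * 3.47 = 38.7599 kJ
m_fuel = 1.73 g = 1.73/1000 kg = 0.001730 kg
Hc = 38.7599 / 0.001730 = 22404.57 kJ/kg


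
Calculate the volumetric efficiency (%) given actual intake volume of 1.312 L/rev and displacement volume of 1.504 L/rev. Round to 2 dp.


eta_v = (V_actual / V_disp) * 100
Ratio = 1.312 / 1.504 = 0.8723
eta_v = 0.8723 * 100 = 87.23%


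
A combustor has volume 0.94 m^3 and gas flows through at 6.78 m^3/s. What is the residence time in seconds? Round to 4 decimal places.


tau = V / Q_flow
tau = 0.94 / 6.78 = 0.1386 s


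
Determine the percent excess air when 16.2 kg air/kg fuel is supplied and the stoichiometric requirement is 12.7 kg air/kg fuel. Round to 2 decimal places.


Excess air = actual - stoichiometric = 16.2 - 12.7 = 3.50 kg/kg fuel
Excess air % = (excess / stoich) * 100 = (3.50 / 12.7) * 100 = 27.56%


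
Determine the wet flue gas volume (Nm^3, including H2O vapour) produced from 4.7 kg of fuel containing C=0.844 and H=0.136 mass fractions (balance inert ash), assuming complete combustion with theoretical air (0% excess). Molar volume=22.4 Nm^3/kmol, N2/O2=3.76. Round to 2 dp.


Per kg fuel: CO2 = (C/12 kmol)*22.4 = (0.844/12)*22.4 = 1.57547 Nm^3
Per kg fuel: H2O = (H/2 kmol)*22.4 = (0.136/2)*22.4 = 1.52320 Nm^3
O2 needed per kg fuel = C/12 + H/4 = 0.844/12 + 0.136/4 = 0.10433333 kmol
Per kg fuel: N2 = O2*3.76*22.4 = 0.10433333*3.76*22.4 = 8.78737 Nm^3
Total per kg = 1.57547 + 1.52320 + 8.78737 = 11.88604 Nm^3
Total = 11.88604 * 4.7 = 55.86 Nm^3


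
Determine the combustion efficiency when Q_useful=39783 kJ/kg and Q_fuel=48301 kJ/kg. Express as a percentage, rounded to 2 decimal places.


Efficiency = (Q_useful / Q_fuel) * 100
Efficiency = (39783 / 48301) * 100
Efficiency = 0.8236 * 100 = 82.36%


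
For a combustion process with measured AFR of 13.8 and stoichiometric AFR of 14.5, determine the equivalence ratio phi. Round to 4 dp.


phi = AFR_stoich / AFR_actual
phi = 14.5 / 13.8 = 1.0507


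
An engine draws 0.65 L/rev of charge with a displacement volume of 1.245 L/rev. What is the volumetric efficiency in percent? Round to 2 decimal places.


eta_v = (V_actual / V_disp) * 100
Ratio = 0.65 / 1.245 = 0.5221
eta_v = 0.5221 * 100 = 52.21%


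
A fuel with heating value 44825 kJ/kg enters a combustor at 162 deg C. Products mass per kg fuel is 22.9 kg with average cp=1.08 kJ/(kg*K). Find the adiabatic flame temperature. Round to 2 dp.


T_ad = T_in + Hc / (m_p * cp)
Denominator = 22.9 * 1.08 = 24.7320
Temperature rise = 44825 / 24.7320 = 1812.43 K
T_ad = 162 + 1812.43 = 1974.43 deg C


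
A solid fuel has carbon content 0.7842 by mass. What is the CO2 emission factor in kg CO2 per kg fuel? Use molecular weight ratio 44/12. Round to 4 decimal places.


EF = C_frac * (M_CO2 / M_C)
EF = 0.7842 * (44/12)
EF = 0.7842 * 3.666667 = 2.8754 kg_CO2/kg_fuel


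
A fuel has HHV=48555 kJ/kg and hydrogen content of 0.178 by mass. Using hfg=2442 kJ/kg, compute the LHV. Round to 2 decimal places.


LHV = HHV - hfg * 9 * H
Water correction = 2442 * 9 * 0.178 = 3912.084 kJ/kg
LHV = 48555 - 3912.084 = 44642.92 kJ/kg


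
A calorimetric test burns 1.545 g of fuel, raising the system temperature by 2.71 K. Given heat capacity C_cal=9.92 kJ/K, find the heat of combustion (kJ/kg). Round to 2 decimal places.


Hc = C_cal * delta_T / m_fuel
Q_released = 9.92 * 2.71 = 26.8832 kJ
m_fuel = 1.545 g = 1.545/1000 kg = 0.001545 kg
Hc = 26.8832 / 0.001545 = 17400.13 kJ/kg


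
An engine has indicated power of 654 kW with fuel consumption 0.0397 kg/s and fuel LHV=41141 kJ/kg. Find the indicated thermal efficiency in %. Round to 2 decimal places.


eta_ith = (IP / (mf * LHV)) * 100
Denominator = 0.0397 * 41141 = 1633.2977 kW
eta_ith = (654 / 1633.2977) * 100 = 40.04%


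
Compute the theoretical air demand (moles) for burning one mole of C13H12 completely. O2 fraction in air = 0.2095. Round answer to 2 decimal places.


Balanced combustion: C13H12 + 16 O2 -> 13 CO2 + 6 H2O
O2 needed = C + H/4 = 13 + 12/4 = 16.00 moles
Air moles = O2 / 0.2095 = 16.00 / 0.2095 = 76.37 moles air


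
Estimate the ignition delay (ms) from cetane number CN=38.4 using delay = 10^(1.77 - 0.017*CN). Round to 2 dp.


delay = 10^(1.77 - 0.017*CN)
Exponent = 1.77 - 0.017*38.4 = 1.1172
delay = 10^1.1172 = 13.10 ms


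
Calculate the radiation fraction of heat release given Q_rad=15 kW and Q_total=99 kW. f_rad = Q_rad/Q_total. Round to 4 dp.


f_rad = Q_rad / Q_total
f_rad = 15 / 99 = 0.1515


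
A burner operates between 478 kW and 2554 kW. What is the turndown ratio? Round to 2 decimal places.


TDR = Q_max / Q_min
TDR = 2554 / 478 = 5.34


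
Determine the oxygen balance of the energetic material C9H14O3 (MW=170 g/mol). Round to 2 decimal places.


OB = -1600 * (2C + H/2 - O) / MW
Inner = 2*9 + 14/2 - 3 = 22.00
OB = -1600 * 22.00 / 170 = -207.06%


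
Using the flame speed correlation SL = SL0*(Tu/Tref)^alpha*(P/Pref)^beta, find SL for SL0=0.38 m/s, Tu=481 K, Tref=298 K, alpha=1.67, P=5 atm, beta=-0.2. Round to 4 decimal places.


SL = SL0 * (Tu/Tref)^alpha * (P/Pref)^beta
T ratio = 481/298 = 1.61409396
(T ratio)^alpha = 1.61409396^1.67 = 2.224545
(P/Pref)^beta = 5^(-0.2) = 0.724780
SL = 0.38 * 2.224545 * 0.724780 = 0.6127 m/s


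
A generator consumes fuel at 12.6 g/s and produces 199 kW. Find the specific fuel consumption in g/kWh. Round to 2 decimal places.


SFC = (mf / BP) * 3600
Rate = 12.6 / 199 = 0.063317 g/(s*kW)
SFC = 0.063317 * 3600 = 227.94 g/kWh


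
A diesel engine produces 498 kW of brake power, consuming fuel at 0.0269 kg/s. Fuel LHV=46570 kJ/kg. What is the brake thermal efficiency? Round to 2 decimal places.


eta_BTE = (BP / (mf * LHV)) * 100
Denominator = 0.0269 * 46570 = 1252.7330 kW
eta_BTE = (498 / 1252.7330) * 100 = 39.75%


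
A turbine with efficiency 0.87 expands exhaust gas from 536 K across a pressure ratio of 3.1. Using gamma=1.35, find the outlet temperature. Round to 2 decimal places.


T_out = T_in * (1 - eta * (1 - PR^(-(gamma-1)/gamma)))
Exponent = -(1.35-1)/1.35 = -0.25925926
PR^exp = 3.1^(-0.25925926) = 0.74577862
Factor = 1 - 0.87*(1 - 0.74577862) = 0.77882740
T_out = 536 * 0.77882740 = 417.45 K


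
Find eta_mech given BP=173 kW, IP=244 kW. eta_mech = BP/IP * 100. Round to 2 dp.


eta_mech = (BP / IP) * 100
Ratio = 173 / 244 = 0.7090
eta_mech = 0.7090 * 100 = 70.90%


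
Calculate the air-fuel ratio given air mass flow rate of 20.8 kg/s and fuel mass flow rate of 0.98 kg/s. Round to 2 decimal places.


AFR = m_air / m_fuel
AFR = 20.8 / 0.98 = 21.22


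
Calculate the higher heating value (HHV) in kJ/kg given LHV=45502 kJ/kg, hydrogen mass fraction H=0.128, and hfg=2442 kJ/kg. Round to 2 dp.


HHV = LHV + hfg * 9 * H
Water addition = 2442 * 9 * 0.128 = 2813.184 kJ/kg
HHV = 45502 + 2813.184 = 48315.18 kJ/kg


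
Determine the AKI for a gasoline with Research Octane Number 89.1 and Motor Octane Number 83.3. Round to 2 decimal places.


AKI = (RON + MON) / 2
AKI = (89.1 + 83.3) / 2
AKI = 172.4 / 2 = 86.20


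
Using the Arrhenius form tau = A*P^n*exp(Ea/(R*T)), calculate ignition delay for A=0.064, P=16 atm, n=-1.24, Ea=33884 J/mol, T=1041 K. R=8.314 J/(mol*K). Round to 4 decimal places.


tau = A * P^n * exp(Ea/(R*T))
P^n = 16^(-1.24) = 0.03212856
Ea/(R*T) = 33884/(8.314*1041) = 3.915019
exp(Ea/(R*T)) = 50.150047
tau = 0.064 * 0.03212856 * 50.150047 = 0.1031 ms


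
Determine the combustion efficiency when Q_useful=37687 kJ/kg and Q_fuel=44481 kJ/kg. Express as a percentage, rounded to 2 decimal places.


Efficiency = (Q_useful / Q_fuel) * 100
Efficiency = (37687 / 44481) * 100
Efficiency = 0.8473 * 100 = 84.73%


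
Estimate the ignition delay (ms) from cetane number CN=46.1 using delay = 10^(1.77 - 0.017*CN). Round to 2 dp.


delay = 10^(1.77 - 0.017*CN)
Exponent = 1.77 - 0.017*46.1 = 0.9863
delay = 10^0.9863 = 9.69 ms


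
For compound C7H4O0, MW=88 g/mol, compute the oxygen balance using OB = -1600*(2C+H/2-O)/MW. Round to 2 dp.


OB = -1600 * (2C + H/2 - O) / MW
Inner = 2*7 + 4/2 - 0 = 16.00
OB = -1600 * 16.00 / 88 = -290.91%


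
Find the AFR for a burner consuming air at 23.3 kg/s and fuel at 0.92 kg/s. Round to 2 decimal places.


AFR = m_air / m_fuel
AFR = 23.3 / 0.92 = 25.33


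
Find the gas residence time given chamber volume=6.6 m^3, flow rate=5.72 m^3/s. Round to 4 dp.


tau = V / Q_flow
tau = 6.6 / 5.72 = 1.1538 s


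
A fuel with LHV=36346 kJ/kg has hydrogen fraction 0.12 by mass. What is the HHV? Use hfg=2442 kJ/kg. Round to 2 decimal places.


HHV = LHV + hfg * 9 * H
Water addition = 2442 * 9 * 0.12 = 2637.360 kJ/kg
HHV = 36346 + 2637.360 = 38983.36 kJ/kg


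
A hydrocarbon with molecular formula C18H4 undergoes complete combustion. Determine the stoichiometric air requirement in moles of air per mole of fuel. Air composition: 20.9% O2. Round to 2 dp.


Balanced combustion: C18H4 + 19 O2 -> 18 CO2 + 2 H2O
O2 needed = C + H/4 = 18 + 4/4 = 19.00 moles
Air moles = O2 / 0.209 = 19.00 / 0.209 = 90.91 moles air


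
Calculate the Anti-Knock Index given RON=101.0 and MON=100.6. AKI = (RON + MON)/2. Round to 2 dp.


AKI = (RON + MON) / 2
AKI = (101.0 + 100.6) / 2
AKI = 201.6 / 2 = 100.80


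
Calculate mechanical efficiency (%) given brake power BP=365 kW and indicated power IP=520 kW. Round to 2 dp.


eta_mech = (BP / IP) * 100
Ratio = 365 / 520 = 0.7019
eta_mech = 0.7019 * 100 = 70.19%


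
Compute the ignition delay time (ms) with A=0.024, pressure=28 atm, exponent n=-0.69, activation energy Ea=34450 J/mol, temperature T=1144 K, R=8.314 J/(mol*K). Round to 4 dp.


tau = A * P^n * exp(Ea/(R*T))
P^n = 28^(-0.69) = 0.10033696
Ea/(R*T) = 34450/(8.314*1144) = 3.622039
exp(Ea/(R*T)) = 37.413795
tau = 0.024 * 0.10033696 * 37.413795 = 0.0901 ms


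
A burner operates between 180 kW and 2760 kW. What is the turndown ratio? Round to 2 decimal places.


TDR = Q_max / Q_min
TDR = 2760 / 180 = 15.33


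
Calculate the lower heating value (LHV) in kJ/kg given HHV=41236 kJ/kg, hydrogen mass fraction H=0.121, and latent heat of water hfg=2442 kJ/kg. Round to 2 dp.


LHV = HHV - hfg * 9 * H
Water correction = 2442 * 9 * 0.121 = 2659.338 kJ/kg
LHV = 41236 - 2659.338 = 38576.66 kJ/kg


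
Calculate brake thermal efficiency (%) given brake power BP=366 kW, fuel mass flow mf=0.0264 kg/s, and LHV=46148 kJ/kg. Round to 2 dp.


eta_BTE = (BP / (mf * LHV)) * 100
Denominator = 0.0264 * 46148 = 1218.3072 kW
eta_BTE = (366 / 1218.3072) * 100 = 30.04%


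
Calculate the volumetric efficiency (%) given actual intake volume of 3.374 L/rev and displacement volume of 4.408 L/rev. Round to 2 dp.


eta_v = (V_actual / V_disp) * 100
Ratio = 3.374 / 4.408 = 0.7654
eta_v = 0.7654 * 100 = 76.54%


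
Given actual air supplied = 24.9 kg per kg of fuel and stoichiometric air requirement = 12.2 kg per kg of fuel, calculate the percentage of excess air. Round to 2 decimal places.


Excess air = actual - stoichiometric = 24.9 - 12.2 = 12.70 kg/kg fuel
Excess air % = (excess / stoich) * 100 = (12.70 / 12.2) * 100 = 104.10%


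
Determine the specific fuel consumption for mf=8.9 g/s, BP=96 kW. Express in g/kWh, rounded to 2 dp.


SFC = (mf / BP) * 3600
Rate = 8.9 / 96 = 0.092708 g/(s*kW)
SFC = 0.092708 * 3600 = 333.75 g/kWh


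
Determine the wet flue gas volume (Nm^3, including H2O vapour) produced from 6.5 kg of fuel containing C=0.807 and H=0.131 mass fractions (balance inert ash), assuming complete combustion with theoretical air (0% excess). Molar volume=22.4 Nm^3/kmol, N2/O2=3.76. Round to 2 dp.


Per kg fuel: CO2 = (C/12 kmol)*22.4 = (0.807/12)*22.4 = 1.50640 Nm^3
Per kg fuel: H2O = (H/2 kmol)*22.4 = (0.131/2)*22.4 = 1.46720 Nm^3
O2 needed per kg fuel = C/12 + H/4 = 0.807/12 + 0.131/4 = 0.10000000 kmol
Per kg fuel: N2 = O2*3.76*22.4 = 0.10000000*3.76*22.4 = 8.42240 Nm^3
Total per kg = 1.50640 + 1.46720 + 8.42240 = 11.39600 Nm^3
Total = 11.39600 * 6.5 = 74.07 Nm^3


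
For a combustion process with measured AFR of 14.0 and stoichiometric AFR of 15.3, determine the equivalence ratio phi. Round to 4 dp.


phi = AFR_stoich / AFR_actual
phi = 15.3 / 14.0 = 1.0929


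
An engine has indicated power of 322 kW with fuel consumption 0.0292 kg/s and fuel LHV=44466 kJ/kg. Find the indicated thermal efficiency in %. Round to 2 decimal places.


eta_ith = (IP / (mf * LHV)) * 100
Denominator = 0.0292 * 44466 = 1298.4072 kW
eta_ith = (322 / 1298.4072) * 100 = 24.80%


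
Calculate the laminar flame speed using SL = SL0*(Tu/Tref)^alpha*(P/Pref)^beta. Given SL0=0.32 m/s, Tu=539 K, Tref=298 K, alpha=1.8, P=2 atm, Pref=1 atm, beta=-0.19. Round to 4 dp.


SL = SL0 * (Tu/Tref)^alpha * (P/Pref)^beta
T ratio = 539/298 = 1.80872483
(T ratio)^alpha = 1.80872483^1.8 = 2.905832
(P/Pref)^beta = 2^(-0.19) = 0.876606
SL = 0.32 * 2.905832 * 0.876606 = 0.8151 m/s


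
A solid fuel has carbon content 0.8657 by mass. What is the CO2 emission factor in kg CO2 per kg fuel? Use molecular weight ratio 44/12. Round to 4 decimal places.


EF = C_frac * (M_CO2 / M_C)
EF = 0.8657 * (44/12)
EF = 0.8657 * 3.666667 = 3.1742 kg_CO2/kg_fuel


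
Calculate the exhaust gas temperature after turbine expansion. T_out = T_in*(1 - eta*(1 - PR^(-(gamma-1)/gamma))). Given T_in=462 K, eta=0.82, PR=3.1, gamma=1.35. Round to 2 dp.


T_out = T_in * (1 - eta * (1 - PR^(-(gamma-1)/gamma)))
Exponent = -(1.35-1)/1.35 = -0.25925926
PR^exp = 3.1^(-0.25925926) = 0.74577862
Factor = 1 - 0.82*(1 - 0.74577862) = 0.79153847
T_out = 462 * 0.79153847 = 365.69 K


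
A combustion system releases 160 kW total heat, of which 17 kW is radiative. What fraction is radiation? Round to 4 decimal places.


f_rad = Q_rad / Q_total
f_rad = 17 / 160 = 0.1063


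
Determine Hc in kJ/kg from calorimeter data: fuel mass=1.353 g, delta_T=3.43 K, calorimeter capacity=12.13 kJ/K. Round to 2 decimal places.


Hc = C_cal * delta_T / m_fuel
Q_released = 12.13 * 3.43 = 41.6059 kJ
m_fuel = 1.353 g = 1.353/1000 kg = 0.001353 kg
Hc = 41.6059 / 0.001353 = 30750.85 kJ/kg


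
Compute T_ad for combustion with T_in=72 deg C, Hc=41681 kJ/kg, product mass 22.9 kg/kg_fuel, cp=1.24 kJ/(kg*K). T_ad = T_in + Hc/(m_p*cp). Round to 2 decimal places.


T_ad = T_in + Hc / (m_p * cp)
Denominator = 22.9 * 1.24 = 28.3960
Temperature rise = 41681 / 28.3960 = 1467.85 K
T_ad = 72 + 1467.85 = 1539.85 deg C


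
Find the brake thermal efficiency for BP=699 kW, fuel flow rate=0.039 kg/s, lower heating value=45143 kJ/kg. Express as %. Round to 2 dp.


eta_BTE = (BP / (mf * LHV)) * 100
Denominator = 0.039 * 45143 = 1760.5770 kW
eta_BTE = (699 / 1760.5770) * 100 = 39.70%


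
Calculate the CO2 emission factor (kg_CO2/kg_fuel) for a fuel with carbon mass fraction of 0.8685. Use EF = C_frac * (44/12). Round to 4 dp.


EF = C_frac * (M_CO2 / M_C)
EF = 0.8685 * (44/12)
EF = 0.8685 * 3.666667 = 3.1845 kg_CO2/kg_fuel


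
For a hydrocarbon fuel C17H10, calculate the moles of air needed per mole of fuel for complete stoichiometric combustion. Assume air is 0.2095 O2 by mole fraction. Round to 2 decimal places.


Balanced combustion: C17H10 + 19.5 O2 -> 17 CO2 + 5 H2O
O2 needed = C + H/4 = 17 + 10/4 = 19.50 moles
Air moles = O2 / 0.2095 = 19.50 / 0.2095 = 93.08 moles air


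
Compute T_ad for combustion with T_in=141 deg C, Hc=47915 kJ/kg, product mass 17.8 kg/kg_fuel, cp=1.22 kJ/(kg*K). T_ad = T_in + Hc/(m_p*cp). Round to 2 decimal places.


T_ad = T_in + Hc / (m_p * cp)
Denominator = 17.8 * 1.22 = 21.7160
Temperature rise = 47915 / 21.7160 = 2206.44 K
T_ad = 141 + 2206.44 = 2347.44 deg C


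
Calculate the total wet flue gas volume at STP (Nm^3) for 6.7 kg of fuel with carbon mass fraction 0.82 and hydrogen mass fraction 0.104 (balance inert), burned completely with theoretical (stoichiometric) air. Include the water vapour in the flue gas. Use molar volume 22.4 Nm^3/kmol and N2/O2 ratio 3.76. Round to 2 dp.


Per kg fuel: CO2 = (C/12 kmol)*22.4 = (0.82/12)*22.4 = 1.53067 Nm^3
Per kg fuel: H2O = (H/2 kmol)*22.4 = (0.104/2)*22.4 = 1.16480 Nm^3
O2 needed per kg fuel = C/12 + H/4 = 0.82/12 + 0.104/4 = 0.09433333 kmol
Per kg fuel: N2 = O2*3.76*22.4 = 0.09433333*3.76*22.4 = 7.94513 Nm^3
Total per kg = 1.53067 + 1.16480 + 7.94513 = 10.64060 Nm^3
Total = 10.64060 * 6.7 = 71.29 Nm^3


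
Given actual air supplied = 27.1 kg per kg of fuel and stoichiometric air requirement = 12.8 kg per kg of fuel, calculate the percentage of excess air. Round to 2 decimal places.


Excess air = actual - stoichiometric = 27.1 - 12.8 = 14.30 kg/kg fuel
Excess air % = (excess / stoich) * 100 = (14.30 / 12.8) * 100 = 111.72%


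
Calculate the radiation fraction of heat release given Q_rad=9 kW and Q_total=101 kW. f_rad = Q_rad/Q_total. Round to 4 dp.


f_rad = Q_rad / Q_total
f_rad = 9 / 101 = 0.0891


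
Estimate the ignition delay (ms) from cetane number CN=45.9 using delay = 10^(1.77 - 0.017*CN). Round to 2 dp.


delay = 10^(1.77 - 0.017*CN)
Exponent = 1.77 - 0.017*45.9 = 0.9897
delay = 10^0.9897 = 9.77 ms


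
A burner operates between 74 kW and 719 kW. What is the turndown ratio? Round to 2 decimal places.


TDR = Q_max / Q_min
TDR = 719 / 74 = 9.72


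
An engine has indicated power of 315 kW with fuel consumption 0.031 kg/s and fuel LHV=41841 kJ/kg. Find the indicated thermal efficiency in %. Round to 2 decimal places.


eta_ith = (IP / (mf * LHV)) * 100
Denominator = 0.031 * 41841 = 1297.0710 kW
eta_ith = (315 / 1297.0710) * 100 = 24.29%


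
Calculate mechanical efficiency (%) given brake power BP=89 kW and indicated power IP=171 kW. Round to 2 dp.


eta_mech = (BP / IP) * 100
Ratio = 89 / 171 = 0.5205
eta_mech = 0.5205 * 100 = 52.05%


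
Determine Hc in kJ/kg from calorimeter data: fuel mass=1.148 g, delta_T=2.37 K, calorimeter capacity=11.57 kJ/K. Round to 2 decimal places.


Hc = C_cal * delta_T / m_fuel
Q_released = 11.57 * 2.37 = 27.4209 kJ
m_fuel = 1.148 g = 1.148/1000 kg = 0.001148 kg
Hc = 27.4209 / 0.001148 = 23885.80 kJ/kg


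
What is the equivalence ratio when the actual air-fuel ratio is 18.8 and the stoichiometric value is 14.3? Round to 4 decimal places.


phi = AFR_stoich / AFR_actual
phi = 14.3 / 18.8 = 0.7606


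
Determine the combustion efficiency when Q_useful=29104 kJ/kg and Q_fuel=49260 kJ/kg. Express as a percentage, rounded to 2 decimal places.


Efficiency = (Q_useful / Q_fuel) * 100
Efficiency = (29104 / 49260) * 100
Efficiency = 0.5908 * 100 = 59.08%


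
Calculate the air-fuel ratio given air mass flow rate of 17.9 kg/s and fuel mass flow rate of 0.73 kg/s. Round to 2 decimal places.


AFR = m_air / m_fuel
AFR = 17.9 / 0.73 = 24.52


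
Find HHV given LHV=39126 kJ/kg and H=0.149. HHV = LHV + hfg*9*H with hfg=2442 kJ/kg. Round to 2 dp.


HHV = LHV + hfg * 9 * H
Water addition = 2442 * 9 * 0.149 = 3274.722 kJ/kg
HHV = 39126 + 3274.722 = 42400.72 kJ/kg


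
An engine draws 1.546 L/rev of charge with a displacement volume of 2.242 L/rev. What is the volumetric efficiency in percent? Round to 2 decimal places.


eta_v = (V_actual / V_disp) * 100
Ratio = 1.546 / 2.242 = 0.6896
eta_v = 0.6896 * 100 = 68.96%


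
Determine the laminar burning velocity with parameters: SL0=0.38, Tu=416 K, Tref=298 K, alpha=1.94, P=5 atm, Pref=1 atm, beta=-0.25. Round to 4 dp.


SL = SL0 * (Tu/Tref)^alpha * (P/Pref)^beta
T ratio = 416/298 = 1.39597315
(T ratio)^alpha = 1.39597315^1.94 = 1.910124
(P/Pref)^beta = 5^(-0.25) = 0.668740
SL = 0.38 * 1.910124 * 0.668740 = 0.4854 m/s


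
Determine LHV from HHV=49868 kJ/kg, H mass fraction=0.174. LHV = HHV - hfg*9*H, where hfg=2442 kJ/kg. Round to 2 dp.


LHV = HHV - hfg * 9 * H
Water correction = 2442 * 9 * 0.174 = 3824.172 kJ/kg
LHV = 49868 - 3824.172 = 46043.83 kJ/kg
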